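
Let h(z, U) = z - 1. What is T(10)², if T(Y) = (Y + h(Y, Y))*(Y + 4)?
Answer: 70756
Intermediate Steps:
h(z, U) = -1 + z
T(Y) = (-1 + 2*Y)*(4 + Y) (T(Y) = (Y + (-1 + Y))*(Y + 4) = (-1 + 2*Y)*(4 + Y))
T(10)² = (-4 + 2*10² + 7*10)² = (-4 + 2*100 + 70)² = (-4 + 200 + 70)² = 266² = 70756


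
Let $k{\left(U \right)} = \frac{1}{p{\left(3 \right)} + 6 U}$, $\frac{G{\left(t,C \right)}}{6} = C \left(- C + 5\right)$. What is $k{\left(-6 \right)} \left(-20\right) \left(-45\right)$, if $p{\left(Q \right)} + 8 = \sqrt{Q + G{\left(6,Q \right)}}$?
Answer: $- \frac{39600}{1897} - \frac{900 \sqrt{39}}{1897} \approx -23.838$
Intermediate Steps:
$G{\left(t,C \right)} = 6 C \left(5 - C\right)$ ($G{\left(t,C \right)} = 6 C \left(- C + 5\right) = 6 C \left(5 - C\right)$)
$p{\left(Q \right)} = -8 + \sqrt{Q + 6 Q \left(5 - Q\right)}$
$k{\left(U \right)} = \frac{1}{-8 + \sqrt{39} + 6 U}$ ($k{\left(U \right)} = \frac{1}{\left(-8 + \sqrt{3 \left(31 - 18\right)}\right) + 6 U} = \frac{1}{\left(-8 + \sqrt{3 \cdot 13}\right) + 6 U} = \frac{1}{\left(-8 + \sqrt{39}\right) + 6 U} = \frac{1}{-8 + \sqrt{39} + 6 U}$)
$k{\left(-6 \right)} \left(-20\right) \left(-45\right) = \frac{1}{-8 + \sqrt{39} + 6 \left(-6\right)} \left(-20\right) \left(-45\right) = \frac{1}{-8 + \sqrt{39} - 36} \left(-20\right) \left(-45\right) = \frac{1}{-44 + \sqrt{39}} \left(-20\right) \left(-45\right) = - \frac{20}{-44 + \sqrt{39}} \left(-45\right) = \frac{900}{-44 + \sqrt{39}}$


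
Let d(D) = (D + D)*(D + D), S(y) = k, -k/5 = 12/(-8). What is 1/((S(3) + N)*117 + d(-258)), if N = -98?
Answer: 2/511335 ≈ 3.9113e-6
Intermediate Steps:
k = 15/2 (k = -60/(-8) = -60*(-1)/8 = -5*(-3/2) = 15/2 ≈ 7.5000)
S(y) = 15/2
d(D) = 4*D² (d(D) = (2*D)*(2*D) = 4*D²)
1/((S(3) + N)*117 + d(-258)) = 1/((15/2 - 98)*117 + 4*(-258)²) = 1/(-181/2*117 + 4*66564) = 1/(-21177/2 + 266256) = 1/(511335/2) = 2/511335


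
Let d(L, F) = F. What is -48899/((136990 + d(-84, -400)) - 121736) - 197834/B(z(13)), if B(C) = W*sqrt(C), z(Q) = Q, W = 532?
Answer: -48899/14854 - 1087*sqrt(13)/38 ≈ -106.43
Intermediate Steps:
B(C) = 532*sqrt(C)
-48899/((136990 + d(-84, -400)) - 121736) - 197834/B(z(13)) = -48899/((136990 - 400) - 121736) - 197834*sqrt(13)/6916 = -48899/(136590 - 121736) - 1087*sqrt(13)/38 = -48899/14854 - 1087*sqrt(13)/38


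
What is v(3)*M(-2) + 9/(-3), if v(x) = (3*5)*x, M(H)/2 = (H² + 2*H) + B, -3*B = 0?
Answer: -3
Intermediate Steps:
B = 0 (B = -⅓*0 = 0)
M(H) = 2*H² + 4*H (M(H) = 2*((H² + 2*H) + 0) = 2*(H² + 2*H) = 2*H² + 4*H)
v(x) = 15*x
v(3)*M(-2) + 9/(-3) = (15*3)*(2*(-2)*(2 - 2)) + 9/(-3) = 45*(2*(-2)*0) + 9*(-⅓) = 45*0 - 3 = 0 - 3 = -3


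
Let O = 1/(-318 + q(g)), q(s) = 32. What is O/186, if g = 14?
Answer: -1/53196 ≈ -1.8798e-5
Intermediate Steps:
O = -1/286 (O = 1/(-318 + 32) = 1/(-286) = -1/286 ≈ -0.0034965)
O/186 = -1/286/186 = -1/286*1/186 = -1/53196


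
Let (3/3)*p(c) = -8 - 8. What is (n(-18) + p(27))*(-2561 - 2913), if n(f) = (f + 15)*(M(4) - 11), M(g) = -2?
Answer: -125902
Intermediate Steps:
p(c) = -16 (p(c) = -8 - 8 = -16)
n(f) = -195 - 13*f (n(f) = (f + 15)*(-2 - 11) = (15 + f)*(-13) = -195 - 13*f)
(n(-18) + p(27))*(-2561 - 2913) = ((-195 - 13*(-18)) - 16)*(-2561 - 2913) = ((-195 + 234) - 16)*(-5474) = (39 - 16)*(-5474) = 23*(-5474) = -125902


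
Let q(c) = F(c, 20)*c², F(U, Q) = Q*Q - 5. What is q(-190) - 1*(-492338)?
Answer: 14751838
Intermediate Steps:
F(U, Q) = -5 + Q² (F(U, Q) = Q² - 5 = -5 + Q²)
q(c) = 395*c² (q(c) = (-5 + 20²)*c² = (-5 + 400)*c² = 395*c²)
q(-190) - 1*(-492338) = 395*(-190)² - 1*(-492338) = 395*36100 + 492338 = 14259500 + 492338 = 14751838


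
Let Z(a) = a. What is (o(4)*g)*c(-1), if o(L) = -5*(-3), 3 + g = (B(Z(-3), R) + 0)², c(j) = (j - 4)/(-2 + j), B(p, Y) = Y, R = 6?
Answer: 825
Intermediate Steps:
c(j) = (-4 + j)/(-2 + j)
g = 33 (g = -3 + (6 + 0)² = -3 + 6² = -3 + 36 = 33)
o(L) = 15
(o(4)*g)*c(-1) = (15*33)*((-4 - 1)/(-2 - 1)) = 495*(-5/(-3)) = 495*(-⅓*(-5)) = 495*(5/3) = 825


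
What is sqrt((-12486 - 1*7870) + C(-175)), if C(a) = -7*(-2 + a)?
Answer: I*sqrt(19117) ≈ 138.26*I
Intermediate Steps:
C(a) = 14 - 7*a
sqrt((-12486 - 1*7870) + C(-175)) = sqrt((-12486 - 1*7870) + (14 - 7*(-175))) = sqrt((-12486 - 7870) + (14 + 1225)) = sqrt(-20356 + 1239) = sqrt(-19117) = I*sqrt(19117)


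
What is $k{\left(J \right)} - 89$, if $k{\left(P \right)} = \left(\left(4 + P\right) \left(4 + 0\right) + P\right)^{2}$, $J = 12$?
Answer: $5687$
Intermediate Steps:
$k{\left(P \right)} = \left(16 + 5 P\right)^{2}$ ($k{\left(P \right)} = \left(\left(4 + P\right) 4 + P\right)^{2} = \left(\left(16 + 4 P\right) + P\right)^{2} = \left(16 + 5 P\right)^{2}$)
$k{\left(J \right)} - 89 = \left(16 + 5 \cdot 12\right)^{2} - 89 = \left(16 + 60\right)^{2} - 89 = 76^{2} - 89 = 5776 - 89 = 5687$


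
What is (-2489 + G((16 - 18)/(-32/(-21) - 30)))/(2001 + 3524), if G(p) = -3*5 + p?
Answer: -29947/66079 ≈ -0.45320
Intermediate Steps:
G(p) = -15 + p
(-2489 + G((16 - 18)/(-32/(-21) - 30)))/(2001 + 3524) = (-2489 + (-15 + (16 - 18)/(-32/(-21) - 30)))/(2001 + 3524) = (-2489 + (-15 - 2/(-32*(-1/21) - 30)))/5525 = (-2489 + (-15 - 2/(32/21 - 30)))*(1/5525) = (-2489 + (-15 - 2/(-598/21)))*(1/5525) = (-2489 + (-15 - 2*(-21/598)))*(1/5525) = (-2489 + (-15 + 21/299))*(1/5525) = (-2489 - 4464/299)*(1/5525) = -748675/299*1/5525 = -29947/66079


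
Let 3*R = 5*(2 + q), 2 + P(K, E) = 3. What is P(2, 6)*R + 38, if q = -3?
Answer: 109/3 ≈ 36.333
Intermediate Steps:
P(K, E) = 1 (P(K, E) = -2 + 3 = 1)
R = -5/3 (R = (5*(2 - 3))/3 = (5*(-1))/3 = (⅓)*(-5) = -5/3 ≈ -1.6667)
P(2, 6)*R + 38 = 1*(-5/3) + 38 = -5/3 + 38 = 109/3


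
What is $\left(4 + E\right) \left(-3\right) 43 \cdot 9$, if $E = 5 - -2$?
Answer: $-12771$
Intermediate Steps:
$E = 7$ ($E = 5 + 2 = 7$)
$\left(4 + E\right) \left(-3\right) 43 \cdot 9 = \left(4 + 7\right) \left(-3\right) 43 \cdot 9 = 11 \left(-3\right) 43 \cdot 9 = \left(-33\right) 43 \cdot 9 = \left(-1419\right) 9 = -12771$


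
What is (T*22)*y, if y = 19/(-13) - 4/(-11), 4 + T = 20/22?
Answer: 10676/143 ≈ 74.657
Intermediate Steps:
T = -34/11 (T = -4 + 20/22 = -4 + 20*(1/22) = -4 + 10/11 = -34/11 ≈ -3.0909)
y = -157/143 (y = 19*(-1/13) - 4*(-1/11) = -19/13 + 4/11 = -157/143 ≈ -1.0979)
(T*22)*y = -34/11*22*(-157/143) = -68*(-157/143) = 10676/143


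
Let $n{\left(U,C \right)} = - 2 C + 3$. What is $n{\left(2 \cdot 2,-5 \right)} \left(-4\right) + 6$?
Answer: $-46$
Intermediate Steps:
$n{\left(U,C \right)} = 3 - 2 C$
$n{\left(2 \cdot 2,-5 \right)} \left(-4\right) + 6 = \left(3 - -10\right) \left(-4\right) + 6 = \left(3 + 10\right) \left(-4\right) + 6 = 13 \left(-4\right) + 6 = -52 + 6 = -46$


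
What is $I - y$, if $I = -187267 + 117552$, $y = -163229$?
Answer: $93514$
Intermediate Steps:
$I = -69715$
$I - y = -69715 - -163229 = -69715 + 163229 = 93514$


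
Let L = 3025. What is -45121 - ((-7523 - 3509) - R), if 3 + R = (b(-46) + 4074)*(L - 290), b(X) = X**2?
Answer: 16895558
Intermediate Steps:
R = 16929647 (R = -3 + ((-46)**2 + 4074)*(3025 - 290) = -3 + (2116 + 4074)*2735 = -3 + 6190*2735 = -3 + 16929650 = 16929647)
-45121 - ((-7523 - 3509) - R) = -45121 - ((-7523 - 3509) - 1*16929647) = -45121 - (-11032 - 16929647) = -45121 - 1*(-16940679) = -45121 + 16940679 = 16895558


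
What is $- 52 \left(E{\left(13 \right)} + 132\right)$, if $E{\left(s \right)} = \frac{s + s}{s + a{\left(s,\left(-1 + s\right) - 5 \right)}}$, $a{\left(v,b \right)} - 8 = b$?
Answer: $- \frac{48386}{7} \approx -6912.3$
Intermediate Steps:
$a{\left(v,b \right)} = 8 + b$
$E{\left(s \right)} = \frac{2 s}{2 + 2 s}$ ($E{\left(s \right)} = \frac{s + s}{s + \left(8 + \left(\left(-1 + s\right) - 5\right)\right)} = \frac{2 s}{s + \left(8 + \left(-6 + s\right)\right)} = \frac{2 s}{s + \left(2 + s\right)} = \frac{2 s}{2 + 2 s}$)
$- 52 \left(E{\left(13 \right)} + 132\right) = - 52 \left(\frac{13}{1 + 13} + 132\right) = - 52 \left(\frac{13}{14} + 132\right) = \left(-52\right) \frac{1861}{14} = - \frac{48386}{7}$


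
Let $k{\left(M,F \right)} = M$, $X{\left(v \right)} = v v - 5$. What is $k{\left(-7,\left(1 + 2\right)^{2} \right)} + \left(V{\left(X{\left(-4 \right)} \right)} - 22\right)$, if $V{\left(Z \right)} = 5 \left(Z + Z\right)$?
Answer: $81$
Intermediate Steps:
$X{\left(v \right)} = -5 + v^{2}$ ($X{\left(v \right)} = v^{2} - 5 = -5 + v^{2}$)
$V{\left(Z \right)} = 10 Z$ ($V{\left(Z \right)} = 5 \cdot 2 Z = 10 Z$)
$k{\left(-7,\left(1 + 2\right)^{2} \right)} + \left(V{\left(X{\left(-4 \right)} \right)} - 22\right) = -7 + \left(10 \left(-5 + \left(-4\right)^{2}\right) - 22\right) = -7 - \left(22 - 10 \left(-5 + 16\right)\right) = -7 + \left(10 \cdot 11 - 22\right) = -7 + \left(110 - 22\right) = -7 + 88 = 81$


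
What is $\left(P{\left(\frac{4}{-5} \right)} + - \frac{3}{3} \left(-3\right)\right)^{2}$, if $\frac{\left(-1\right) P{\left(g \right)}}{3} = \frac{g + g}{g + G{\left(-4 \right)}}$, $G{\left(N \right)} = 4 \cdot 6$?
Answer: $\frac{8649}{841} \approx 10.284$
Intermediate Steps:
$G{\left(N \right)} = 24$
$P{\left(g \right)} = - \frac{6 g}{24 + g}$ ($P{\left(g \right)} = - 3 \frac{g + g}{g + 24} = - 3 \frac{2 g}{24 + g} = - \frac{6 g}{24 + g}$)
$\left(P{\left(\frac{4}{-5} \right)} + - \frac{3}{3} \left(-3\right)\right)^{2} = \left(- \frac{6 \frac{4}{-5}}{24 + \frac{4}{-5}} + - \frac{3}{3} \left(-3\right)\right)^{2} = \left(- \frac{6 \cdot 4 \left(- \frac{1}{5}\right)}{24 + 4 \left(- \frac{1}{5}\right)} + \left(-3\right) \frac{1}{3} \left(-3\right)\right)^{2} = \left(\left(-6\right) \left(- \frac{4}{5}\right) \frac{1}{24 - \frac{4}{5}} - -3\right)^{2} = \left(\left(-6\right) \left(- \frac{4}{5}\right) \frac{1}{\frac{116}{5}} + 3\right)^{2} = \left(\left(-6\right) \left(- \frac{4}{5}\right) \frac{5}{116} + 3\right)^{2} = \left(\frac{6}{29} + 3\right)^{2} = \left(\frac{93}{29}\right)^{2} = \frac{8649}{841}$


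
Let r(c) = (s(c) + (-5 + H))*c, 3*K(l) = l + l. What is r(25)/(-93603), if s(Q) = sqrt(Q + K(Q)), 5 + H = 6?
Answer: 100/93603 - 125*sqrt(15)/280809 ≈ -0.00065569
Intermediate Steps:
H = 1 (H = -5 + 6 = 1)
K(l) = 2*l/3 (K(l) = (l + l)/3 = (2*l)/3 = 2*l/3)
s(Q) = sqrt(15)*sqrt(Q)/3 (s(Q) = sqrt(Q + 2*Q/3) = sqrt(5*Q/3) = sqrt(15)*sqrt(Q)/3)
r(c) = c*(-4 + sqrt(15)*sqrt(c)/3) (r(c) = (sqrt(15)*sqrt(c)/3 + (-5 + 1))*c = (sqrt(15)*sqrt(c)/3 - 4)*c = (-4 + sqrt(15)*sqrt(c)/3)*c = c*(-4 + sqrt(15)*sqrt(c)/3))
r(25)/(-93603) = ((1/3)*25*(-12 + sqrt(15)*sqrt(25)))/(-93603) = ((1/3)*25*(-12 + sqrt(15)*5))*(-1/93603) = ((1/3)*25*(-12 + 5*sqrt(15)))*(-1/93603) = (-100 + 125*sqrt(15)/3)*(-1/93603) = 100/93603 - 125*sqrt(15)/280809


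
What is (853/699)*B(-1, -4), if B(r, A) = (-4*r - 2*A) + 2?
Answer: 11942/699 ≈ 17.084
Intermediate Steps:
B(r, A) = 2 - 4*r - 2*A
(853/699)*B(-1, -4) = (853/699)*(2 - 4*(-1) - 2*(-4)) = (853*(1/699))*(2 + 4 + 8) = (853/699)*14 = 11942/699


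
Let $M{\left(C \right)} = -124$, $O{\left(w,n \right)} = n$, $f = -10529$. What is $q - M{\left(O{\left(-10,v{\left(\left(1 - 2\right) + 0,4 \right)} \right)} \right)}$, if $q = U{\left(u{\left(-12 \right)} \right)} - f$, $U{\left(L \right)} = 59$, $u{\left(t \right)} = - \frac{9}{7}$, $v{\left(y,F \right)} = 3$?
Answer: $10712$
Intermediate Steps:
$u{\left(t \right)} = - \frac{9}{7}$ ($u{\left(t \right)} = \left(-9\right) \frac{1}{7} = - \frac{9}{7}$)
$q = 10588$ ($q = 59 - -10529 = 59 + 10529 = 10588$)
$q - M{\left(O{\left(-10,v{\left(\left(1 - 2\right) + 0,4 \right)} \right)} \right)} = 10588 - -124 = 10588 + 124 = 10712$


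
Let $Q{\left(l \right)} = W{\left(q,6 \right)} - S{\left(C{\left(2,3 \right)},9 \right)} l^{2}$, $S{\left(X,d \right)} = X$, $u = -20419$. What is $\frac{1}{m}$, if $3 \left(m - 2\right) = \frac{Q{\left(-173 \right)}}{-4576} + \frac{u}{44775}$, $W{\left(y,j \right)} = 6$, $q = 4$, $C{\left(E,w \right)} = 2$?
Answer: $\frac{11820600}{73380353} \approx 0.16109$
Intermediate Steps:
$Q{\left(l \right)} = 6 - 2 l^{2}$
$m = \frac{73380353}{11820600}$ ($m = 2 + \frac{\frac{6 - 2 \left(-173\right)^{2}}{-4576} - \frac{20419}{44775}}{3} = 2 + \frac{\left(6 - 59858\right) \left(- \frac{1}{4576}\right) - \frac{20419}{44775}}{3} = 2 + \frac{\left(-59852\right) \left(- \frac{1}{4576}\right) - \frac{20419}{44775}}{3} = 2 + \frac{\frac{1151}{88} - \frac{20419}{44775}}{3} = 2 + \frac{1}{3} \cdot \frac{49739153}{3940200} = 2 + \frac{49739153}{11820600} = \frac{73380353}{11820600} \approx 6.2078$)
$\frac{1}{m} = \frac{1}{\frac{73380353}{11820600}} = \frac{11820600}{73380353}$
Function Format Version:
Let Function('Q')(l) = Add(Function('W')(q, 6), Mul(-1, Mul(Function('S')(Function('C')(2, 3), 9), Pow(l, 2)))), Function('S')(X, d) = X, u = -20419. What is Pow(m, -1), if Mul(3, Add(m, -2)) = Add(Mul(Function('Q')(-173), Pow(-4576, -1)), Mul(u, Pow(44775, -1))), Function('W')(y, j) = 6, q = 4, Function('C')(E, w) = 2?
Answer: Rational(11820600, 73380353) ≈ 0.16109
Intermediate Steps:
Function('Q')(l) = Add(6, Mul(-2, Pow(l, 2))) (Function('Q')(l) = Add(6, Mul(-1, Mul(2, Pow(l, 2)))) = Add(6, Mul(-2, Pow(l, 2))))
m = Rational(73380353, 11820600) (m = Add(2, Mul(Rational(1, 3), Add(Mul(Add(6, Mul(-2, Pow(-173, 2))), Pow(-4576, -1)), Mul(-20419, Pow(44775, -1))))) = Add(2, Mul(Rational(1, 3), Add(Mul(Add(6, Mul(-2, 29929)), Rational(-1, 4576)), Mul(-20419, Rational(1, 44775))))) = Add(2, Mul(Rational(1, 3), Add(Mul(Add(6, -59858), Rational(-1, 4576)), Rational(-20419, 44775)))) = Add(2, Mul(Rational(1, 3), Add(Mul(-59852, Rational(-1, 4576)), Rational(-20419, 44775)))) = Add(2, Mul(Rational(1, 3), Add(Rational(1151, 88), Rational(-20419, 44775)))) = Add(2, Mul(Rational(1, 3), Rational(49739153, 3940200))) = Add(2, Rational(49739153, 11820600)) = Rational(73380353, 11820600) ≈ 6.2078)
Pow(m, -1) = Pow(Rational(73380353, 11820600), -1) = Rational(11820600, 73380353)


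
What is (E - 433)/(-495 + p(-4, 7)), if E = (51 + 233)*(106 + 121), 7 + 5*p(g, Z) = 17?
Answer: -64035/493 ≈ -129.89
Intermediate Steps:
p(g, Z) = 2 (p(g, Z) = -7/5 + (1/5)*17 = -7/5 + 17/5 = 2)
E = 64468 (E = 284*227 = 64468)
(E - 433)/(-495 + p(-4, 7)) = (64468 - 433)/(-495 + 2) = 64035/(-493) = 64035*(-1/493) = -64035/493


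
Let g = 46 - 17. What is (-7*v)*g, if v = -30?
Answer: 6090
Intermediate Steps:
g = 29
(-7*v)*g = -7*(-30)*29 = 210*29 = 6090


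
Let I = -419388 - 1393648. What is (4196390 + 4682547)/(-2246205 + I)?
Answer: -8878937/4059241 ≈ -2.1873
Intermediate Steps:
I = -1813036
(4196390 + 4682547)/(-2246205 + I) = (4196390 + 4682547)/(-2246205 - 1813036) = 8878937/(-4059241) = 8878937*(-1/4059241) = -8878937/4059241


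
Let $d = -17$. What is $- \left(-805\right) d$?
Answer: $-13685$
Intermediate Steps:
$- \left(-805\right) d = - \left(-805\right) \left(-17\right) = \left(-1\right) 13685 = -13685$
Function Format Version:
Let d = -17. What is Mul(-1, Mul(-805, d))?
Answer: -13685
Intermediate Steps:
Mul(-1, Mul(-805, d)) = Mul(-1, Mul(-805, -17)) = Mul(-1, 13685) = -13685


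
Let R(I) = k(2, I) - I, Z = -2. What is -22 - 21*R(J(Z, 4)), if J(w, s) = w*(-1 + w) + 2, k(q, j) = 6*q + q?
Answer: -148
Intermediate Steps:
k(q, j) = 7*q
J(w, s) = 2 + w*(-1 + w)
R(I) = 14 - I (R(I) = 7*2 - I = 14 - I)
-22 - 21*R(J(Z, 4)) = -22 - 21*(14 - (2 + (-2)² - 1*(-2))) = -22 - 21*(14 - (2 + 4 + 2)) = -22 - 21*(14 - 1*8) = -22 - 21*(14 - 8) = -22 - 21*6 = -22 - 126 = -148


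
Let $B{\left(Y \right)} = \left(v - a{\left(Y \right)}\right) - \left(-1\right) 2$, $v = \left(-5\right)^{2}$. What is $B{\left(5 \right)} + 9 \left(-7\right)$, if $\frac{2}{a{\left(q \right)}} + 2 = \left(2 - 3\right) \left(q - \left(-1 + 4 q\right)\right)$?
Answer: $- \frac{217}{6} \approx -36.167$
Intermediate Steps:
$a{\left(q \right)} = \frac{2}{-3 + 3 q}$ ($a{\left(q \right)} = \frac{2}{-2 + \left(2 - 3\right) \left(q - \left(-1 + 4 q\right)\right)} = \frac{2}{-2 - \left(1 - 3 q\right)} = \frac{2}{-2 + \left(-1 + 3 q\right)} = \frac{2}{-3 + 3 q}$)
$v = 25$
$B{\left(Y \right)} = 27 - \frac{2}{3 \left(-1 + Y\right)}$ ($B{\left(Y \right)} = \left(25 - \frac{2}{3 \left(-1 + Y\right)}\right) - \left(-1\right) 2 = \left(25 - \frac{2}{3 \left(-1 + Y\right)}\right) - -2 = \left(25 - \frac{2}{3 \left(-1 + Y\right)}\right) + 2 = 27 - \frac{2}{3 \left(-1 + Y\right)}$)
$B{\left(5 \right)} + 9 \left(-7\right) = \frac{-83 + 81 \cdot 5}{3 \left(-1 + 5\right)} + 9 \left(-7\right) = \frac{-83 + 405}{3 \cdot 4} - 63 = \frac{1}{3} \cdot \frac{1}{4} \cdot 322 - 63 = \frac{161}{6} - 63 = - \frac{217}{6}$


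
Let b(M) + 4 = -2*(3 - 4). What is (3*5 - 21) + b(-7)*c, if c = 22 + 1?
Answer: -52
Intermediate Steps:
b(M) = -2 (b(M) = -4 - 2*(3 - 4) = -4 - 2*(-1) = -4 + 2 = -2)
c = 23
(3*5 - 21) + b(-7)*c = (3*5 - 21) - 2*23 = (15 - 21) - 46 = -6 - 46 = -52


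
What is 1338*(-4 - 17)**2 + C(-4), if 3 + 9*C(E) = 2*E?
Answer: 5310511/9 ≈ 5.9006e+5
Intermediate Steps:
C(E) = -1/3 + 2*E/9 (C(E) = -1/3 + (2*E)/9 = -1/3 + 2*E/9)
1338*(-4 - 17)**2 + C(-4) = 1338*(-4 - 17)**2 + (-1/3 + (2/9)*(-4)) = 1338*(-21)**2 + (-1/3 - 8/9) = 1338*441 - 11/9 = 590058 - 11/9 = 5310511/9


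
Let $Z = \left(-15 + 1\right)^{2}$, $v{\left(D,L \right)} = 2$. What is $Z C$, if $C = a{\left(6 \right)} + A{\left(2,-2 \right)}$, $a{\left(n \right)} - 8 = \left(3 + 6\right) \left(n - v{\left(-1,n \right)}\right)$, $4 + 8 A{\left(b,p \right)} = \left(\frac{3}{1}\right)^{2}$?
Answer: $\frac{17493}{2} \approx 8746.5$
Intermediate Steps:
$A{\left(b,p \right)} = \frac{5}{8}$ ($A{\left(b,p \right)} = - \frac{1}{2} + \frac{\left(\frac{3}{1}\right)^{2}}{8} = - \frac{1}{2} + \frac{\left(3 \cdot 1\right)^{2}}{8} = - \frac{1}{2} + \frac{3^{2}}{8} = - \frac{1}{2} + \frac{1}{8} \cdot 9 = - \frac{1}{2} + \frac{9}{8} = \frac{5}{8}$)
$a{\left(n \right)} = -10 + 9 n$ ($a{\left(n \right)} = 8 + \left(3 + 6\right) \left(n - 2\right) = 8 + 9 \left(n - 2\right) = 8 + 9 \left(-2 + n\right) = 8 + \left(-18 + 9 n\right) = -10 + 9 n$)
$Z = 196$ ($Z = \left(-14\right)^{2} = 196$)
$C = \frac{357}{8}$ ($C = \left(-10 + 9 \cdot 6\right) + \frac{5}{8} = \left(-10 + 54\right) + \frac{5}{8} = 44 + \frac{5}{8} = \frac{357}{8} \approx 44.625$)
$Z C = 196 \cdot \frac{357}{8} = \frac{17493}{2}$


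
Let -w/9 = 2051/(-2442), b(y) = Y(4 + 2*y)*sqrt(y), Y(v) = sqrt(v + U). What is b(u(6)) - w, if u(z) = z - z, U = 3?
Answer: -6153/814 ≈ -7.5590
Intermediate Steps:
u(z) = 0
Y(v) = sqrt(3 + v) (Y(v) = sqrt(v + 3) = sqrt(3 + v))
b(y) = sqrt(y)*sqrt(7 + 2*y) (b(y) = sqrt(3 + (4 + 2*y))*sqrt(y) = sqrt(7 + 2*y)*sqrt(y) = sqrt(y)*sqrt(7 + 2*y))
w = 6153/814 (w = -18459/(-2442) = -18459*(-1)/2442 = -9*(-2051/2442) = 6153/814 ≈ 7.5590)
b(u(6)) - w = sqrt(0)*sqrt(7 + 2*0) - 1*6153/814 = 0*sqrt(7 + 0) - 6153/814 = 0*sqrt(7) - 6153/814 = 0 - 6153/814 = -6153/814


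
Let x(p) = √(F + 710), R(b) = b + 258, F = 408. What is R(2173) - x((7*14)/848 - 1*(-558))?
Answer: 2431 - √1118 ≈ 2397.6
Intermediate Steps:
R(b) = 258 + b
x(p) = √1118 (x(p) = √(408 + 710) = √1118)
R(2173) - x((7*14)/848 - 1*(-558)) = (258 + 2173) - √1118 = 2431 - √1118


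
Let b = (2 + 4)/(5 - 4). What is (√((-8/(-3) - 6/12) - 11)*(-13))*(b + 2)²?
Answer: -416*I*√318/3 ≈ -2472.8*I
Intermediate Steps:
b = 6 (b = 6/1 = 6*1 = 6)
(√((-8/(-3) - 6/12) - 11)*(-13))*(b + 2)² = (√((-8/(-3) - 6/12) - 11)*(-13))*(6 + 2)² = (√((-8*(-⅓) - 6*1/12) - 11)*(-13))*8² = (√((8/3 - ½) - 11)*(-13))*64 = (√(13/6 - 11)*(-13))*64 = (√(-53/6)*(-13))*64 = ((I*√318/6)*(-13))*64 = -13*I*√318/6*64 = -416*I*√318/3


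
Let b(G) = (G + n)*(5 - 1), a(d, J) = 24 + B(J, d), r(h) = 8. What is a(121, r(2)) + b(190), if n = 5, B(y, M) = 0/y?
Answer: 804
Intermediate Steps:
B(y, M) = 0
a(d, J) = 24 (a(d, J) = 24 + 0 = 24)
b(G) = 20 + 4*G (b(G) = (G + 5)*(5 - 1) = (5 + G)*4 = 20 + 4*G)
a(121, r(2)) + b(190) = 24 + (20 + 4*190) = 24 + (20 + 760) = 24 + 780 = 804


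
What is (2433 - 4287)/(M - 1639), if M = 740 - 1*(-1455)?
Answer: -927/278 ≈ -3.3345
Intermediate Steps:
M = 2195 (M = 740 + 1455 = 2195)
(2433 - 4287)/(M - 1639) = (2433 - 4287)/(2195 - 1639) = -1854/556 = -1854*1/556 = -927/278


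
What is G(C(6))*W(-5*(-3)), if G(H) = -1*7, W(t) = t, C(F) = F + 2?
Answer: -105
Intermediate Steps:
C(F) = 2 + F
G(H) = -7
G(C(6))*W(-5*(-3)) = -(-35)*(-3) = -7*15 = -105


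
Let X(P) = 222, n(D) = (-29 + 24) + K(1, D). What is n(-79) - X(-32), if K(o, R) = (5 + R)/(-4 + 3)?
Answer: -153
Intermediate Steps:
K(o, R) = -5 - R (K(o, R) = (5 + R)/(-1) = (5 + R)*(-1) = -5 - R)
n(D) = -10 - D (n(D) = (-29 + 24) + (-5 - D) = -5 + (-5 - D) = -10 - D)
n(-79) - X(-32) = (-10 - 1*(-79)) - 1*222 = (-10 + 79) - 222 = 69 - 222 = -153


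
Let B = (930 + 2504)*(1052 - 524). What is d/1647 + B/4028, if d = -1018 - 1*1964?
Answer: 247854154/552843 ≈ 448.33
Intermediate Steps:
d = -2982 (d = -1018 - 1964 = -2982)
B = 1813152 (B = 3434*528 = 1813152)
d/1647 + B/4028 = -2982/1647 + 1813152/4028 = -2982*1/1647 + 1813152*(1/4028) = -994/549 + 453288/1007 = 247854154/552843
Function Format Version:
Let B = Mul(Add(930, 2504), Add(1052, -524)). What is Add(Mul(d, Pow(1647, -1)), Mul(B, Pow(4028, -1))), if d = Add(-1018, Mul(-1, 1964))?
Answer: Rational(247854154, 552843) ≈ 448.33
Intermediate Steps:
d = -2982 (d = Add(-1018, -1964) = -2982)
B = 1813152 (B = Mul(3434, 528) = 1813152)
Add(Mul(d, Pow(1647, -1)), Mul(B, Pow(4028, -1))) = Add(Mul(-2982, Pow(1647, -1)), Mul(1813152, Pow(4028, -1))) = Add(Mul(-2982, Rational(1, 1647)), Mul(1813152, Rational(1, 4028))) = Add(Rational(-994, 549), Rational(453288, 1007)) = Rational(247854154, 552843)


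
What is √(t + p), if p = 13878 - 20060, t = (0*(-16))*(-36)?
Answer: I*√6182 ≈ 78.626*I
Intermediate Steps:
t = 0 (t = 0*(-36) = 0)
p = -6182
√(t + p) = √(0 - 6182) = √(-6182) = I*√6182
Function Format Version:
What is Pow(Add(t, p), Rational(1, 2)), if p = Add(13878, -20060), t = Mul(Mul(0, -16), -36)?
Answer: Mul(I, Pow(6182, Rational(1, 2))) ≈ Mul(78.626, I)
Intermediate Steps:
t = 0 (t = Mul(0, -36) = 0)
p = -6182
Pow(Add(t, p), Rational(1, 2)) = Pow(Add(0, -6182), Rational(1, 2)) = Pow(-6182, Rational(1, 2)) = Mul(I, Pow(6182, Rational(1, 2)))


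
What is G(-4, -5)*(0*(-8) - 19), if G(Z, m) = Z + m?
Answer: 171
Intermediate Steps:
G(-4, -5)*(0*(-8) - 19) = (-4 - 5)*(0*(-8) - 19) = -9*(0 - 19) = -9*(-19) = 171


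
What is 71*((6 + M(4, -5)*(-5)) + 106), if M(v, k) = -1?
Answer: 8307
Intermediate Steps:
71*((6 + M(4, -5)*(-5)) + 106) = 71*((6 - 1*(-5)) + 106) = 71*((6 + 5) + 106) = 71*(11 + 106) = 71*117 = 8307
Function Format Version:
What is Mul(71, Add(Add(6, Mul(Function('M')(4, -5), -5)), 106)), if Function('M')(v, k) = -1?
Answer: 8307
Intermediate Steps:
Mul(71, Add(Add(6, Mul(Function('M')(4, -5), -5)), 106)) = Mul(71, Add(Add(6, Mul(-1, -5)), 106)) = Mul(71, Add(Add(6, 5), 106)) = Mul(71, Add(11, 106)) = Mul(71, 117) = 8307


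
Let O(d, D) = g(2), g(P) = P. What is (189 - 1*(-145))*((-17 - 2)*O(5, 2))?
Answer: -12692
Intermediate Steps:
O(d, D) = 2
(189 - 1*(-145))*((-17 - 2)*O(5, 2)) = (189 - 1*(-145))*((-17 - 2)*2) = (189 + 145)*(-19*2) = 334*(-38) = -12692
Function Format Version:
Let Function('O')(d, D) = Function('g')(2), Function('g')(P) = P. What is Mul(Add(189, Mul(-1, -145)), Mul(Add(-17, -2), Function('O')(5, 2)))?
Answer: -12692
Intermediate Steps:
Function('O')(d, D) = 2
Mul(Add(189, Mul(-1, -145)), Mul(Add(-17, -2), Function('O')(5, 2))) = Mul(Add(189, Mul(-1, -145)), Mul(Add(-17, -2), 2)) = Mul(Add(189, 145), Mul(-19, 2)) = Mul(334, -38) = -12692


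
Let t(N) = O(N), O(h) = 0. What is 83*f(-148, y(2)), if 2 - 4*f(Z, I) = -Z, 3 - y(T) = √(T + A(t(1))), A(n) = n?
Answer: -6059/2 ≈ -3029.5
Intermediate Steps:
t(N) = 0
y(T) = 3 - √T (y(T) = 3 - √(T + 0) = 3 - √T)
f(Z, I) = ½ + Z/4 (f(Z, I) = ½ - (-1)*Z/4 = ½ + Z/4)
83*f(-148, y(2)) = 83*(½ + (¼)*(-148)) = 83*(½ - 37) = 83*(-73/2) = -6059/2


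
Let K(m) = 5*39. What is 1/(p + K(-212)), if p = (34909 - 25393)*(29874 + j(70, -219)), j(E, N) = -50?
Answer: 1/283805379 ≈ 3.5235e-9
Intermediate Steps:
K(m) = 195
p = 283805184 (p = (34909 - 25393)*(29874 - 50) = 9516*29824 = 283805184)
1/(p + K(-212)) = 1/(283805184 + 195) = 1/283805379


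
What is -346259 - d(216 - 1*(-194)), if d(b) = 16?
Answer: -346275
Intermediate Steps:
-346259 - d(216 - 1*(-194)) = -346259 - 1*16 = -346259 - 16 = -346275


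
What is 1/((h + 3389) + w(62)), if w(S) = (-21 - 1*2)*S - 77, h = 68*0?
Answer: 1/1886 ≈ 0.00053022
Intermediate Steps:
h = 0
w(S) = -77 - 23*S (w(S) = (-21 - 2)*S - 77 = -23*S - 77 = -77 - 23*S)
1/((h + 3389) + w(62)) = 1/((0 + 3389) + (-77 - 23*62)) = 1/(3389 + (-77 - 1426)) = 1/(3389 - 1503) = 1/1886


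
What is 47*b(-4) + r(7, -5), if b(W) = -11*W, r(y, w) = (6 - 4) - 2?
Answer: 2068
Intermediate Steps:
r(y, w) = 0 (r(y, w) = 2 - 2 = 0)
47*b(-4) + r(7, -5) = 47*(-11*(-4)) + 0 = 47*44 + 0 = 2068 + 0 = 2068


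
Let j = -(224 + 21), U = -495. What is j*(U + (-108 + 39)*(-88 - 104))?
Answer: -3124485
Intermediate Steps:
j = -245 (j = -1*245 = -245)
j*(U + (-108 + 39)*(-88 - 104)) = -245*(-495 + (-108 + 39)*(-88 - 104)) = -245*(-495 - 69*(-192)) = -245*(-495 + 13248) = -245*12753 = -3124485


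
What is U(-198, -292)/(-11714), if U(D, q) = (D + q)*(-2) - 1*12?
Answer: -484/5857 ≈ -0.082636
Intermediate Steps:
U(D, q) = -12 - 2*D - 2*q (U(D, q) = (-2*D - 2*q) - 12 = -12 - 2*D - 2*q)
U(-198, -292)/(-11714) = (-12 - 2*(-198) - 2*(-292))/(-11714) = (-12 + 396 + 584)*(-1/11714) = 968*(-1/11714) = -484/5857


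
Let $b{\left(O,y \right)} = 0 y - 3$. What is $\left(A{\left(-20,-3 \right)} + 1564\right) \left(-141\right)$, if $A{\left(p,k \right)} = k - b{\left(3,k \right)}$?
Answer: $-220524$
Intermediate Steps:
$b{\left(O,y \right)} = -3$ ($b{\left(O,y \right)} = 0 - 3 = -3$)
$A{\left(p,k \right)} = 3 + k$ ($A{\left(p,k \right)} = k - -3 = k + 3 = 3 + k$)
$\left(A{\left(-20,-3 \right)} + 1564\right) \left(-141\right) = \left(\left(3 - 3\right) + 1564\right) \left(-141\right) = \left(0 + 1564\right) \left(-141\right) = 1564 \left(-141\right) = -220524$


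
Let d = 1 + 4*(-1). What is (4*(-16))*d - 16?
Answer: 176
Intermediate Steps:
d = -3 (d = 1 - 4 = -3)
(4*(-16))*d - 16 = (4*(-16))*(-3) - 16 = -64*(-3) - 16 = 192 - 16 = 176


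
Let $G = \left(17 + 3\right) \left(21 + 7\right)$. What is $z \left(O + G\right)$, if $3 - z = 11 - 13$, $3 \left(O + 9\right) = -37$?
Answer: $\frac{8080}{3} \approx 2693.3$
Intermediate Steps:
$G = 560$ ($G = 20 \cdot 28 = 560$)
$O = - \frac{64}{3}$ ($O = -9 + \frac{1}{3} \left(-37\right) = -9 - \frac{37}{3} = - \frac{64}{3} \approx -21.333$)
$z = 5$ ($z = 3 - \left(11 - 13\right) = 3 - -2 = 3 + 2 = 5$)
$z \left(O + G\right) = 5 \left(- \frac{64}{3} + 560\right) = 5 \cdot \frac{1616}{3} = \frac{8080}{3}$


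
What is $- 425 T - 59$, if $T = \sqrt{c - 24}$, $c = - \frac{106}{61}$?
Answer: $-59 - \frac{425 i \sqrt{95770}}{61} \approx -59.0 - 2156.1 i$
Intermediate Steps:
$c = - \frac{106}{61}$ ($c = \left(-106\right) \frac{1}{61} = - \frac{106}{61} \approx -1.7377$)
$T = \frac{i \sqrt{95770}}{61}$ ($T = \sqrt{- \frac{106}{61} - 24} = \sqrt{- \frac{1570}{61}} = \frac{i \sqrt{95770}}{61} \approx 5.0732 i$)
$- 425 T - 59 = - 425 \frac{i \sqrt{95770}}{61} - 59 = - \frac{425 i \sqrt{95770}}{61} - 59 = -59 - \frac{425 i \sqrt{95770}}{61}$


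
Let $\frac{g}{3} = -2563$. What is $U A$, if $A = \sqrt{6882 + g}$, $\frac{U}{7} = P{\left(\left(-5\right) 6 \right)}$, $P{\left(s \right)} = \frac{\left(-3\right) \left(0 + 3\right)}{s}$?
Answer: $\frac{21 i \sqrt{807}}{10} \approx 59.656 i$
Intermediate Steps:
$g = -7689$ ($g = 3 \left(-2563\right) = -7689$)
$P{\left(s \right)} = - \frac{9}{s}$ ($P{\left(s \right)} = \frac{\left(-3\right) 3}{s} = - \frac{9}{s}$)
$U = \frac{21}{10}$ ($U = 7 \left(- \frac{9}{\left(-5\right) 6}\right) = 7 \left(- \frac{9}{-30}\right) = 7 \left(\left(-9\right) \left(- \frac{1}{30}\right)\right) = 7 \cdot \frac{3}{10} = \frac{21}{10} \approx 2.1$)
$A = i \sqrt{807}$ ($A = \sqrt{6882 - 7689} = \sqrt{-807} = i \sqrt{807} \approx 28.408 i$)
$U A = \frac{21 i \sqrt{807}}{10}$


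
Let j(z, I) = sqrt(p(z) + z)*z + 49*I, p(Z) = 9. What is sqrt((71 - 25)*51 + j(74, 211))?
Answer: sqrt(12685 + 74*sqrt(83)) ≈ 115.58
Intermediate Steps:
j(z, I) = 49*I + z*sqrt(9 + z) (j(z, I) = sqrt(9 + z)*z + 49*I = z*sqrt(9 + z) + 49*I = 49*I + z*sqrt(9 + z))
sqrt((71 - 25)*51 + j(74, 211)) = sqrt((71 - 25)*51 + (49*211 + 74*sqrt(9 + 74))) = sqrt(46*51 + (10339 + 74*sqrt(83))) = sqrt(2346 + (10339 + 74*sqrt(83))) = sqrt(12685 + 74*sqrt(83))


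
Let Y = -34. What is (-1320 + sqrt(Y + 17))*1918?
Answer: -2531760 + 1918*I*sqrt(17) ≈ -2.5318e+6 + 7908.1*I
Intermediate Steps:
(-1320 + sqrt(Y + 17))*1918 = (-1320 + sqrt(-34 + 17))*1918 = (-1320 + sqrt(-17))*1918 = (-1320 + I*sqrt(17))*1918 = -2531760 + 1918*I*sqrt(17)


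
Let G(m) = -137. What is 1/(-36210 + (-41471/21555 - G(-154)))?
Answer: -21555/777594986 ≈ -2.7720e-5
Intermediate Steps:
1/(-36210 + (-41471/21555 - G(-154))) = 1/(-36210 + (-41471/21555 - 1*(-137))) = 1/(-36210 + (-41471*1/21555 + 137)) = 1/(-36210 + (-41471/21555 + 137)) = 1/(-36210 + 2911564/21555) = 1/(-777594986/21555) = -21555/777594986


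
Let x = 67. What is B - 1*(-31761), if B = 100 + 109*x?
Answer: 39164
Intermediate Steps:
B = 7403 (B = 100 + 109*67 = 100 + 7303 = 7403)
B - 1*(-31761) = 7403 - 1*(-31761) = 7403 + 31761 = 39164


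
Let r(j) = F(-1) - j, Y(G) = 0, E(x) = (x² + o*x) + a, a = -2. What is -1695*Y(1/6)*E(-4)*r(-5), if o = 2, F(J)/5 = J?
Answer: 0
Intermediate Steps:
F(J) = 5*J
E(x) = -2 + x² + 2*x (E(x) = (x² + 2*x) - 2 = -2 + x² + 2*x)
r(j) = -5 - j (r(j) = 5*(-1) - j = -5 - j)
-1695*Y(1/6)*E(-4)*r(-5) = -1695*0*(-2 + (-4)² + 2*(-4))*(-5 - 1*(-5)) = -1695*0*(-2 + 16 - 8)*(-5 + 5) = -1695*0*6*0 = -0*0 = -1695*0 = 0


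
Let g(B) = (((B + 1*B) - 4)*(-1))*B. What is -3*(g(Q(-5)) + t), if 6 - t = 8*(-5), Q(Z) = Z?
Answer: 72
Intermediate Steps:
t = 46 (t = 6 - 8*(-5) = 6 - 1*(-40) = 6 + 40 = 46)
g(B) = B*(4 - 2*B) (g(B) = (((B + B) - 4)*(-1))*B = ((2*B - 4)*(-1))*B = ((-4 + 2*B)*(-1))*B = (4 - 2*B)*B = B*(4 - 2*B))
-3*(g(Q(-5)) + t) = -3*(2*(-5)*(2 - 1*(-5)) + 46) = -3*(2*(-5)*(2 + 5) + 46) = -3*(2*(-5)*7 + 46) = -3*(-70 + 46) = -3*(-24) = 72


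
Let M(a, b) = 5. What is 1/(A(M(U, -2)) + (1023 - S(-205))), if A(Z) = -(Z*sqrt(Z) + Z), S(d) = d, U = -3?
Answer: 1223/1495604 + 5*sqrt(5)/1495604 ≈ 0.00082520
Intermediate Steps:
A(Z) = -Z - Z**(3/2) (A(Z) = -(Z**(3/2) + Z) = -(Z + Z**(3/2)) = -Z - Z**(3/2))
1/(A(M(U, -2)) + (1023 - S(-205))) = 1/((-1*5 - 5**(3/2)) + (1023 - 1*(-205))) = 1/((-5 - 5*sqrt(5)) + (1023 + 205)) = 1/((-5 - 5*sqrt(5)) + 1228) = 1/(1223 - 5*sqrt(5))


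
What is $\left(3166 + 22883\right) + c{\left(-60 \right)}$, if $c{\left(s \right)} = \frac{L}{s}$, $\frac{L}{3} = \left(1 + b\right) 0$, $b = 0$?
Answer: $26049$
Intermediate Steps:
$L = 0$ ($L = 3 \left(1 + 0\right) 0 = 3 \cdot 1 \cdot 0 = 3 \cdot 0 = 0$)
$c{\left(s \right)} = 0$ ($c{\left(s \right)} = \frac{0}{s} = 0$)
$\left(3166 + 22883\right) + c{\left(-60 \right)} = \left(3166 + 22883\right) + 0 = 26049 + 0 = 26049$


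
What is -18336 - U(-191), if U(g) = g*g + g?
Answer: -54626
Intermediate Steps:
U(g) = g + g² (U(g) = g² + g = g + g²)
-18336 - U(-191) = -18336 - (-191)*(1 - 191) = -18336 - (-191)*(-190) = -18336 - 1*36290 = -18336 - 36290 = -54626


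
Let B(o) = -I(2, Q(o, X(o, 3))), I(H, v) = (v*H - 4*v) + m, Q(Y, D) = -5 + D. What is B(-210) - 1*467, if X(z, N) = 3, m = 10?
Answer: -481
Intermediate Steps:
I(H, v) = 10 - 4*v + H*v (I(H, v) = (v*H - 4*v) + 10 = (H*v - 4*v) + 10 = (-4*v + H*v) + 10 = 10 - 4*v + H*v)
B(o) = -14 (B(o) = -(10 - 4*(-5 + 3) + 2*(-5 + 3)) = -(10 - 4*(-2) + 2*(-2)) = -(10 + 8 - 4) = -1*14 = -14)
B(-210) - 1*467 = -14 - 1*467 = -14 - 467 = -481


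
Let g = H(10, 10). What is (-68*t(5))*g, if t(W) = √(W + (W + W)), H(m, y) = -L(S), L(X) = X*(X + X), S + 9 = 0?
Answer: 11016*√15 ≈ 42665.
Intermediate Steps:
S = -9 (S = -9 + 0 = -9)
L(X) = 2*X² (L(X) = X*(2*X) = 2*X²)
H(m, y) = -162 (H(m, y) = -2*(-9)² = -2*81 = -1*162 = -162)
g = -162
t(W) = √3*√W (t(W) = √(W + 2*W) = √(3*W) = √3*√W)
(-68*t(5))*g = -68*√3*√5*(-162) = -68*√15*(-162) = 11016*√15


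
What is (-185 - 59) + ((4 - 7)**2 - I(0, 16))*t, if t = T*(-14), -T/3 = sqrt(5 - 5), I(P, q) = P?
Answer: -244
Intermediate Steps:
T = 0 (T = -3*sqrt(5 - 5) = -3*sqrt(0) = -3*0 = 0)
t = 0 (t = 0*(-14) = 0)
(-185 - 59) + ((4 - 7)**2 - I(0, 16))*t = (-185 - 59) + ((4 - 7)**2 - 1*0)*0 = -244 + ((-3)**2 + 0)*0 = -244 + (9 + 0)*0 = -244 + 9*0 = -244 + 0 = -244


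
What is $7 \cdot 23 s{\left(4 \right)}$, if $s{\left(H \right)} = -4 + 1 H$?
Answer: $0$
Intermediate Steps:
$s{\left(H \right)} = -4 + H$
$7 \cdot 23 s{\left(4 \right)} = 7 \cdot 23 \left(-4 + 4\right) = 161 \cdot 0 = 0$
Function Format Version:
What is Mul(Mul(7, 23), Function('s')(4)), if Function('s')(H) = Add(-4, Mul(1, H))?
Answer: 0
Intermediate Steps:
Function('s')(H) = Add(-4, H)
Mul(Mul(7, 23), Function('s')(4)) = Mul(Mul(7, 23), Add(-4, 4)) = Mul(161, 0) = 0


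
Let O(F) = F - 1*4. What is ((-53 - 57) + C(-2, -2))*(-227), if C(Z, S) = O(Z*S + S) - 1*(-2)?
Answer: 24970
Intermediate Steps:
O(F) = -4 + F (O(F) = F - 4 = -4 + F)
C(Z, S) = -2 + S + S*Z (C(Z, S) = (-4 + (Z*S + S)) - 1*(-2) = (-4 + (S*Z + S)) + 2 = (-4 + (S + S*Z)) + 2 = (-4 + S + S*Z) + 2 = -2 + S + S*Z)
((-53 - 57) + C(-2, -2))*(-227) = ((-53 - 57) + (-2 - 2*(1 - 2)))*(-227) = (-110 + (-2 - 2*(-1)))*(-227) = (-110 + (-2 + 2))*(-227) = (-110 + 0)*(-227) = -110*(-227) = 24970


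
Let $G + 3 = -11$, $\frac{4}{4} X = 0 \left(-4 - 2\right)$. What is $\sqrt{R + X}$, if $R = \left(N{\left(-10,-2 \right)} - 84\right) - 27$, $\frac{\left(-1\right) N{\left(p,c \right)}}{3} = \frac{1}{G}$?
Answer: $\frac{i \sqrt{21714}}{14} \approx 10.525 i$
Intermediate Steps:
$X = 0$ ($X = 0 \left(-4 - 2\right) = 0 \left(-6\right) = 0$)
$G = -14$ ($G = -3 - 11 = -14$)
$N{\left(p,c \right)} = \frac{3}{14}$ ($N{\left(p,c \right)} = - \frac{3}{-14} = \left(-3\right) \left(- \frac{1}{14}\right) = \frac{3}{14}$)
$R = - \frac{1551}{14}$ ($R = \left(\frac{3}{14} - 84\right) - 27 = - \frac{1173}{14} - 27 = - \frac{1551}{14} \approx -110.79$)
$\sqrt{R + X} = \sqrt{- \frac{1551}{14} + 0} = \sqrt{- \frac{1551}{14}} = \frac{i \sqrt{21714}}{14}$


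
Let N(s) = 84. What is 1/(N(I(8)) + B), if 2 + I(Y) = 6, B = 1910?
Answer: 1/1994 ≈ 0.00050150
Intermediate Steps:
I(Y) = 4 (I(Y) = -2 + 6 = 4)
1/(N(I(8)) + B) = 1/(84 + 1910) = 1/1994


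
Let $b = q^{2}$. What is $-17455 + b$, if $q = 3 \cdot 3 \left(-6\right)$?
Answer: $-14539$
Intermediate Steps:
$q = -54$ ($q = 9 \left(-6\right) = -54$)
$b = 2916$ ($b = \left(-54\right)^{2} = 2916$)
$-17455 + b = -17455 + 2916 = -14539$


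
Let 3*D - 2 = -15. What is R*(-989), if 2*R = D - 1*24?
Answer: 84065/6 ≈ 14011.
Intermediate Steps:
D = -13/3 (D = ⅔ + (⅓)*(-15) = ⅔ - 5 = -13/3 ≈ -4.3333)
R = -85/6 (R = (-13/3 - 1*24)/2 = (-13/3 - 24)/2 = (½)*(-85/3) = -85/6 ≈ -14.167)
R*(-989) = -85/6*(-989) = 84065/6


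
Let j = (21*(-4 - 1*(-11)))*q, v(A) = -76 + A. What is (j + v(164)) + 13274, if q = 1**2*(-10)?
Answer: 11892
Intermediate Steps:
q = -10 (q = 1*(-10) = -10)
j = -1470 (j = (21*(-4 - 1*(-11)))*(-10) = (21*(-4 + 11))*(-10) = (21*7)*(-10) = 147*(-10) = -1470)
(j + v(164)) + 13274 = (-1470 + (-76 + 164)) + 13274 = (-1470 + 88) + 13274 = -1382 + 13274 = 11892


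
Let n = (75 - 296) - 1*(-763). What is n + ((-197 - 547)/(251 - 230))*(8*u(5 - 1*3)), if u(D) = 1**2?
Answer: 1810/7 ≈ 258.57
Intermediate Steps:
u(D) = 1
n = 542 (n = -221 + 763 = 542)
n + ((-197 - 547)/(251 - 230))*(8*u(5 - 1*3)) = 542 + ((-197 - 547)/(251 - 230))*(8*1) = 542 - 744/21*8 = 542 - 744*1/21*8 = 542 - 248/7*8 = 542 - 1984/7 = 1810/7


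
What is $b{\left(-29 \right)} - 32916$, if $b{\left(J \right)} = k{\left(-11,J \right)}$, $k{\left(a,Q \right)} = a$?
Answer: $-32927$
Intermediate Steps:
$b{\left(J \right)} = -11$
$b{\left(-29 \right)} - 32916 = -11 - 32916 = -32927$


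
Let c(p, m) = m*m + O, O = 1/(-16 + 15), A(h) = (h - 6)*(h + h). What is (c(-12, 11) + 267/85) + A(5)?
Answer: 9617/85 ≈ 113.14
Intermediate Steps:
A(h) = 2*h*(-6 + h) (A(h) = (-6 + h)*(2*h) = 2*h*(-6 + h))
O = -1 (O = 1/(-1) = -1)
c(p, m) = -1 + m² (c(p, m) = m*m - 1 = m² - 1 = -1 + m²)
(c(-12, 11) + 267/85) + A(5) = ((-1 + 11²) + 267/85) + 2*5*(-6 + 5) = ((-1 + 121) + 267*(1/85)) + 2*5*(-1) = (120 + 267/85) - 10 = 10467/85 - 10 = 9617/85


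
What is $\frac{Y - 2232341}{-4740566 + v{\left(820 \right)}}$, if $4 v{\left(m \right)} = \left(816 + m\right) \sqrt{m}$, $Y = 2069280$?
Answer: $\frac{386500716263}{11236414414968} + \frac{66691949 \sqrt{205}}{11236414414968} \approx 0.034482$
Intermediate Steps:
$v{\left(m \right)} = \frac{\sqrt{m} \left(816 + m\right)}{4}$ ($v{\left(m \right)} = \frac{\left(816 + m\right) \sqrt{m}}{4} = \frac{\sqrt{m} \left(816 + m\right)}{4}$)
$\frac{Y - 2232341}{-4740566 + v{\left(820 \right)}} = \frac{2069280 - 2232341}{-4740566 + \frac{\sqrt{820} \left(816 + 820\right)}{4}} = - \frac{163061}{-4740566 + \frac{1}{4} \cdot 2 \sqrt{205} \cdot 1636} = - \frac{163061}{-4740566 + 818 \sqrt{205}}$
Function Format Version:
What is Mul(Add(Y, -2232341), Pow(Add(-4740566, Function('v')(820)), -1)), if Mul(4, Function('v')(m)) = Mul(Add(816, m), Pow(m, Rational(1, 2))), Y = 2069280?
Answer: Add(Rational(386500716263, 11236414414968), Mul(Rational(66691949, 11236414414968), Pow(205, Rational(1, 2)))) ≈ 0.034482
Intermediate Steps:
Function('v')(m) = Mul(Rational(1, 4), Pow(m, Rational(1, 2)), Add(816, m)) (Function('v')(m) = Mul(Rational(1, 4), Mul(Add(816, m), Pow(m, Rational(1, 2)))) = Mul(Rational(1, 4), Mul(Pow(m, Rational(1, 2)), Add(816, m))) = Mul(Rational(1, 4), Pow(m, Rational(1, 2)), Add(816, m)))
Mul(Add(Y, -2232341), Pow(Add(-4740566, Function('v')(820)), -1)) = Mul(Add(2069280, -2232341), Pow(Add(-4740566, Mul(Rational(1, 4), Pow(820, Rational(1, 2)), Add(816, 820))), -1)) = Mul(-163061, Pow(Add(-4740566, Mul(Rational(1, 4), Mul(2, Pow(205, Rational(1, 2))), 1636)), -1)) = Mul(-163061, Pow(Add(-4740566, Mul(818, Pow(205, Rational(1, 2)))), -1))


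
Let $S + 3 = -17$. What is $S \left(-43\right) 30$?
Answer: $25800$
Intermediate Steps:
$S = -20$ ($S = -3 - 17 = -20$)
$S \left(-43\right) 30 = \left(-20\right) \left(-43\right) 30 = 860 \cdot 30 = 25800$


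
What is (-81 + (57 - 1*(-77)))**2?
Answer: 2809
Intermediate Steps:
(-81 + (57 - 1*(-77)))**2 = (-81 + (57 + 77))**2 = (-81 + 134)**2 = 53**2 = 2809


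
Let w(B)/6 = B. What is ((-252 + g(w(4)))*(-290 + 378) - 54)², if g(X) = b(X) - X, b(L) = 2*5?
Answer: 550465444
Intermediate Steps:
b(L) = 10
w(B) = 6*B
g(X) = 10 - X
((-252 + g(w(4)))*(-290 + 378) - 54)² = ((-252 + (10 - 6*4))*(-290 + 378) - 54)² = ((-252 + (10 - 1*24))*88 - 54)² = ((-252 + (10 - 24))*88 - 54)² = ((-252 - 14)*88 - 54)² = (-266*88 - 54)² = (-23408 - 54)² = (-23462)² = 550465444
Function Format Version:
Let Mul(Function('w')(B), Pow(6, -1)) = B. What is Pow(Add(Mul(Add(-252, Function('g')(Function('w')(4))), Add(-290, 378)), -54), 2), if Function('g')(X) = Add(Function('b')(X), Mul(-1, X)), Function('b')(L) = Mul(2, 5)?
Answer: 550465444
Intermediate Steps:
Function('b')(L) = 10
Function('w')(B) = Mul(6, B)
Function('g')(X) = Add(10, Mul(-1, X))
Pow(Add(Mul(Add(-252, Function('g')(Function('w')(4))), Add(-290, 378)), -54), 2) = Pow(Add(Mul(Add(-252, Add(10, Mul(-1, Mul(6, 4)))), Add(-290, 378)), -54), 2) = Pow(Add(Mul(Add(-252, Add(10, Mul(-1, 24))), 88), -54), 2) = Pow(Add(Mul(Add(-252, Add(10, -24)), 88), -54), 2) = Pow(Add(Mul(Add(-252, -14), 88), -54), 2) = Pow(Add(Mul(-266, 88), -54), 2) = Pow(Add(-23408, -54), 2) = Pow(-23462, 2) = 550465444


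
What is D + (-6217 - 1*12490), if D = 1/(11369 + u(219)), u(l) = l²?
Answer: -1109886309/59330 ≈ -18707.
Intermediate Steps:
D = 1/59330 (D = 1/(11369 + 219²) = 1/(11369 + 47961) = 1/59330 ≈ 1.6855e-5)
D + (-6217 - 1*12490) = 1/59330 + (-6217 - 1*12490) = 1/59330 + (-6217 - 12490) = 1/59330 - 18707 = -1109886309/59330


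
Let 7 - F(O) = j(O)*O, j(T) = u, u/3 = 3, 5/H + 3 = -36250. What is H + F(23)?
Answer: -7250605/36253 ≈ -200.00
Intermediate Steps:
H = -5/36253 (H = 5/(-3 - 36250) = 5/(-36253) = 5*(-1/36253) = -5/36253 ≈ -0.00013792)
u = 9 (u = 3*3 = 9)
j(T) = 9
F(O) = 7 - 9*O
H + F(23) = -5/36253 + (7 - 9*23) = -5/36253 + (7 - 207) = -5/36253 - 200 = -7250605/36253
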